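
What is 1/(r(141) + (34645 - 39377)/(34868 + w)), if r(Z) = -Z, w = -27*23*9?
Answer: -29279/4133071 ≈ -0.0070841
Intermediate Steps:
w = -5589 (w = -621*9 = -5589)
1/(r(141) + (34645 - 39377)/(34868 + w)) = 1/(-1*141 + (34645 - 39377)/(34868 - 5589)) = 1/(-141 - 4732/29279) = 1/(-4133071/29279) = -29279/4133071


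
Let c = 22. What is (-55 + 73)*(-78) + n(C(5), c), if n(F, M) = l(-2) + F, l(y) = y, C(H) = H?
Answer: -1401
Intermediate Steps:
n(F, M) = -2 + F
(-55 + 73)*(-78) + n(C(5), c) = (-55 + 73)*(-78) + (-2 + 5) = 18*(-78) + 3 = -1404 + 3 = -1401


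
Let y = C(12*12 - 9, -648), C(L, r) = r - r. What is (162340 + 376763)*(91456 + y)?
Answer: 49304203968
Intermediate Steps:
C(L, r) = 0
y = 0
(162340 + 376763)*(91456 + y) = (162340 + 376763)*(91456 + 0) = 539103*91456 = 49304203968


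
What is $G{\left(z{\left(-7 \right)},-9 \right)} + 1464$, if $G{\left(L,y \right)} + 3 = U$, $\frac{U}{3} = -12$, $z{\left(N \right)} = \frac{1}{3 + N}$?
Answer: $1425$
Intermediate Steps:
$U = -36$ ($U = 3 \left(-12\right) = -36$)
$G{\left(L,y \right)} = -39$ ($G{\left(L,y \right)} = -3 - 36 = -39$)
$G{\left(z{\left(-7 \right)},-9 \right)} + 1464 = -39 + 1464 = 1425$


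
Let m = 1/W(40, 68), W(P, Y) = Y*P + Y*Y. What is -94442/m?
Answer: -693582048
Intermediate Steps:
W(P, Y) = Y² + P*Y (W(P, Y) = P*Y + Y² = Y² + P*Y)
m = 1/7344 (m = 1/(68*(40 + 68)) = 1/(68*108) = 1/7344 ≈ 0.00013617)
-94442/m = -94442/1/7344 = -94442*7344 = -693582048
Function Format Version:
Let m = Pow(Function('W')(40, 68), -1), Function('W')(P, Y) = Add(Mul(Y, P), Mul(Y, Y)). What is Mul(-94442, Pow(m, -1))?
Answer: -693582048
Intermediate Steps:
Function('W')(P, Y) = Add(Pow(Y, 2), Mul(P, Y)) (Function('W')(P, Y) = Add(Mul(P, Y), Pow(Y, 2)) = Add(Pow(Y, 2), Mul(P, Y)))
m = Rational(1, 7344) (m = Pow(Mul(68, Add(40, 68)), -1) = Pow(Mul(68, 108), -1) = Pow(7344, -1) = Rational(1, 7344) ≈ 0.00013617)
Mul(-94442, Pow(m, -1)) = Mul(-94442, Pow(Rational(1, 7344), -1)) = Mul(-94442, 7344) = -693582048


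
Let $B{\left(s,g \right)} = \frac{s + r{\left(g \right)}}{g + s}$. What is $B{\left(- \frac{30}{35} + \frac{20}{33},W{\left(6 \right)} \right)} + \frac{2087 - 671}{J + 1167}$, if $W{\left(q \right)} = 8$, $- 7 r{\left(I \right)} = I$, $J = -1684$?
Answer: $- \frac{1350557}{462715} \approx -2.9188$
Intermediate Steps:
$r{\left(I \right)} = - \frac{I}{7}$
$B{\left(s,g \right)} = \frac{s - \frac{g}{7}}{g + s}$
$B{\left(- \frac{30}{35} + \frac{20}{33},W{\left(6 \right)} \right)} + \frac{2087 - 671}{J + 1167} = \frac{\left(- \frac{30}{35} + \frac{20}{33}\right) - \frac{8}{7}}{8 + \left(- \frac{30}{35} + \frac{20}{33}\right)} + \frac{2087 - 671}{-1684 + 1167} = \frac{\left(\left(-30\right) \frac{1}{35} + 20 \cdot \frac{1}{33}\right) - \frac{8}{7}}{8 + \left(\left(-30\right) \frac{1}{35} + 20 \cdot \frac{1}{33}\right)} + \frac{1416}{-517} = \frac{\left(- \frac{6}{7} + \frac{20}{33}\right) - \frac{8}{7}}{8 + \left(- \frac{6}{7} + \frac{20}{33}\right)} + 1416 \left(- \frac{1}{517}\right) = \frac{- \frac{58}{231} - \frac{8}{7}}{8 - \frac{58}{231}} - \frac{1416}{517} = \frac{1}{\frac{1790}{231}} \left(- \frac{46}{33}\right) - \frac{1416}{517} = \frac{231}{1790} \left(- \frac{46}{33}\right) - \frac{1416}{517} = - \frac{161}{895} - \frac{1416}{517} = - \frac{1350557}{462715}$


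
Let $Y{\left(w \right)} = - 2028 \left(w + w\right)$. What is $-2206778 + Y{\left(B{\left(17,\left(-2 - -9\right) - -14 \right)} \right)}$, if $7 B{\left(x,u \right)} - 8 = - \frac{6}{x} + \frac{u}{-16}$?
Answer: $- \frac{526086725}{238} \approx -2.2104 \cdot 10^{6}$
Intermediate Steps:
$B{\left(x,u \right)} = \frac{8}{7} - \frac{6}{7 x} - \frac{u}{112}$ ($B{\left(x,u \right)} = \frac{8}{7} + \frac{- \frac{6}{x} + \frac{u}{-16}}{7} = \frac{8}{7} + \frac{- \frac{6}{x} + u \left(- \frac{1}{16}\right)}{7} = \frac{8}{7} + \frac{- \frac{6}{x} - \frac{u}{16}}{7} = \frac{8}{7} - \left(\frac{u}{112} + \frac{6}{7 x}\right) = \frac{8}{7} - \frac{6}{7 x} - \frac{u}{112}$)
$Y{\left(w \right)} = - 4056 w$ ($Y{\left(w \right)} = - 2028 \cdot 2 w = - 4056 w$)
$-2206778 + Y{\left(B{\left(17,\left(-2 - -9\right) - -14 \right)} \right)} = -2206778 - 4056 \frac{-96 - 17 \left(-128 - -21\right)}{112 \cdot 17} = -2206778 - 4056 \cdot \frac{1}{112} \cdot \frac{1}{17} \left(-96 - 17 \left(-128 + \left(\left(-2 + 9\right) + 14\right)\right)\right) = -2206778 - 4056 \cdot \frac{1}{112} \cdot \frac{1}{17} \left(-96 - 17 \left(-128 + \left(7 + 14\right)\right)\right) = -2206778 - 4056 \cdot \frac{1}{112} \cdot \frac{1}{17} \left(-96 - 17 \left(-128 + 21\right)\right) = -2206778 - 4056 \cdot \frac{1}{112} \cdot \frac{1}{17} \left(-96 - 17 \left(-107\right)\right) = -2206778 - 4056 \cdot \frac{1}{112} \cdot \frac{1}{17} \left(-96 + 1819\right) = -2206778 - 4056 \cdot \frac{1}{112} \cdot \frac{1}{17} \cdot 1723 = -2206778 - \frac{873561}{238} = - \frac{526086725}{238}$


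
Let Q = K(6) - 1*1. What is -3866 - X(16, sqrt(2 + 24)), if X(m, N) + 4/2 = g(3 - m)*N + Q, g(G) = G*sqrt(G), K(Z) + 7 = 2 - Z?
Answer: -3852 + 169*I*sqrt(2) ≈ -3852.0 + 239.0*I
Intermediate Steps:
K(Z) = -5 - Z (K(Z) = -7 + (2 - Z) = -5 - Z)
g(G) = G**(3/2)
Q = -12 (Q = (-5 - 1*6) - 1*1 = (-5 - 6) - 1 = -11 - 1 = -12)
X(m, N) = -14 + N*(3 - m)**(3/2) (X(m, N) = -2 + ((3 - m)**(3/2)*N - 12) = -2 + (N*(3 - m)**(3/2) - 12) = -2 + (-12 + N*(3 - m)**(3/2)) = -14 + N*(3 - m)**(3/2))
-3866 - X(16, sqrt(2 + 24)) = -3866 - (-14 + sqrt(2 + 24)*(3 - 1*16)**(3/2)) = -3866 - (-14 + sqrt(26)*(3 - 16)**(3/2)) = -3866 - (-14 + sqrt(26)*(-13)**(3/2)) = -3866 - (-14 + sqrt(26)*(-13*I*sqrt(13))) = -3866 - (-14 - 169*I*sqrt(2)) = -3866 + (14 + 169*I*sqrt(2)) = -3852 + 169*I*sqrt(2)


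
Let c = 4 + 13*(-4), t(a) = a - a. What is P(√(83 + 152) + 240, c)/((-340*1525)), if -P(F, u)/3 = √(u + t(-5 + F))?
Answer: 3*I*√3/129625 ≈ 4.0086e-5*I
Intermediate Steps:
t(a) = 0
c = -48 (c = 4 - 52 = -48)
P(F, u) = -3*√u (P(F, u) = -3*√(u + 0) = -3*√u)
P(√(83 + 152) + 240, c)/((-340*1525)) = (-12*I*√3)/((-340*1525)) = -12*I*√3/(-518500) = -12*I*√3*(-1/518500) = 3*I*√3/129625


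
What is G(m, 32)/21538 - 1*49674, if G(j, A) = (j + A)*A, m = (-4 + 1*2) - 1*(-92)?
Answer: -534937354/10769 ≈ -49674.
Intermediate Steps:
m = 90 (m = (-4 + 2) + 92 = -2 + 92 = 90)
G(j, A) = A*(A + j) (G(j, A) = (A + j)*A = A*(A + j))
G(m, 32)/21538 - 1*49674 = (32*(32 + 90))/21538 - 1*49674 = (32*122)*(1/21538) - 49674 = 3904*(1/21538) - 49674 = 1952/10769 - 49674 = -534937354/10769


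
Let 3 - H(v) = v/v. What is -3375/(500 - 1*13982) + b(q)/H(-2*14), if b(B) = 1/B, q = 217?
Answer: 838/3317 ≈ 0.25264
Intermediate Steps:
H(v) = 2 (H(v) = 3 - v/v = 3 - 1*1 = 3 - 1 = 2)
-3375/(500 - 1*13982) + b(q)/H(-2*14) = -3375/(500 - 1*13982) + 1/(217*2) = -3375/(500 - 13982) + (1/217)*(½) = -3375/(-13482) + 1/434 = -3375*(-1/13482) + 1/434 = 375/1498 + 1/434 = 838/3317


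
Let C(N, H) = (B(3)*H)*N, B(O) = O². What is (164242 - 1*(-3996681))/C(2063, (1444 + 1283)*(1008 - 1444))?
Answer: -4160923/22075643124 ≈ -0.00018848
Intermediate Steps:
C(N, H) = 9*H*N (C(N, H) = (3²*H)*N = (9*H)*N = 9*H*N)
(164242 - 1*(-3996681))/C(2063, (1444 + 1283)*(1008 - 1444)) = (164242 - 1*(-3996681))/((9*((1444 + 1283)*(1008 - 1444))*2063)) = (164242 + 3996681)/((9*(2727*(-436))*2063)) = 4160923/((9*(-1188972)*2063)) = 4160923/(-22075643124) = 4160923*(-1/22075643124) = -4160923/22075643124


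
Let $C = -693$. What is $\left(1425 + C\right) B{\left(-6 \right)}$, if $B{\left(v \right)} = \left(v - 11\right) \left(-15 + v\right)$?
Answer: $261324$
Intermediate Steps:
$B{\left(v \right)} = \left(-15 + v\right) \left(-11 + v\right)$ ($B{\left(v \right)} = \left(-11 + v\right) \left(-15 + v\right) = \left(-15 + v\right) \left(-11 + v\right)$)
$\left(1425 + C\right) B{\left(-6 \right)} = \left(1425 - 693\right) \left(165 + \left(-6\right)^{2} - -156\right) = 732 \left(165 + 36 + 156\right) = 732 \cdot 357 = 261324$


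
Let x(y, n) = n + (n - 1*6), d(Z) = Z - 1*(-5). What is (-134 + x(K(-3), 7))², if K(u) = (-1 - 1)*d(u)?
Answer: 15876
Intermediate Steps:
d(Z) = 5 + Z (d(Z) = Z + 5 = 5 + Z)
K(u) = -10 - 2*u (K(u) = (-1 - 1)*(5 + u) = -2*(5 + u) = -10 - 2*u)
x(y, n) = -6 + 2*n (x(y, n) = n + (n - 6) = n + (-6 + n) = -6 + 2*n)
(-134 + x(K(-3), 7))² = (-134 + (-6 + 2*7))² = (-134 + (-6 + 14))² = (-134 + 8)² = (-126)² = 15876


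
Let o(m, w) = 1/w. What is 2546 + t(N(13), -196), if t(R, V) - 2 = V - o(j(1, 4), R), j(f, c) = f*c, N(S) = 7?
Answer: 16463/7 ≈ 2351.9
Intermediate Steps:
j(f, c) = c*f
t(R, V) = 2 + V - 1/R (t(R, V) = 2 + (V - 1/R) = 2 + V - 1/R)
2546 + t(N(13), -196) = 2546 + (2 - 196 - 1/7) = 2546 + (2 - 196 - 1*⅐) = 2546 + (2 - 196 - ⅐) = 2546 - 1359/7 = 16463/7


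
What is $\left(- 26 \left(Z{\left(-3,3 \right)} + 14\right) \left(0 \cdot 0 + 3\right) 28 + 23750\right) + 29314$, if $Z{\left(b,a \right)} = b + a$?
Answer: $22488$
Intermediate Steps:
$Z{\left(b,a \right)} = a + b$
$\left(- 26 \left(Z{\left(-3,3 \right)} + 14\right) \left(0 \cdot 0 + 3\right) 28 + 23750\right) + 29314 = \left(- 26 \left(\left(3 - 3\right) + 14\right) \left(0 \cdot 0 + 3\right) 28 + 23750\right) + 29314 = \left(- 26 \left(0 + 14\right) \left(0 + 3\right) 28 + 23750\right) + 29314 = \left(- 26 \cdot 14 \cdot 3 \cdot 28 + 23750\right) + 29314 = \left(\left(-26\right) 42 \cdot 28 + 23750\right) + 29314 = \left(\left(-1092\right) 28 + 23750\right) + 29314 = \left(-30576 + 23750\right) + 29314 = -6826 + 29314 = 22488$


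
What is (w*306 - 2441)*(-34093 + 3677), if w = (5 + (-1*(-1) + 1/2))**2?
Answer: -318987800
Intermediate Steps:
w = 169/4 (w = (5 + (1 + 1/2))**2 = (5 + 3/2)**2 = (13/2)**2 = 169/4 ≈ 42.250)
(w*306 - 2441)*(-34093 + 3677) = ((169/4)*306 - 2441)*(-34093 + 3677) = (25857/2 - 2441)*(-30416) = (20975/2)*(-30416) = -318987800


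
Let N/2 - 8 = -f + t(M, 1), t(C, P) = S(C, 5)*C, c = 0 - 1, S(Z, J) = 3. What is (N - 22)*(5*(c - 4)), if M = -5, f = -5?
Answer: 650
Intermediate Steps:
c = -1
t(C, P) = 3*C
N = -4 (N = 16 + 2*(-1*(-5) + 3*(-5)) = 16 + 2*(5 - 15) = 16 + 2*(-10) = 16 - 20 = -4)
(N - 22)*(5*(c - 4)) = (-4 - 22)*(5*(-1 - 4)) = -130*(-5) = -26*(-25) = 650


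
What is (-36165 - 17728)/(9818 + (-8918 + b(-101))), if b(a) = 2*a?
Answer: -53893/698 ≈ -77.211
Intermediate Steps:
(-36165 - 17728)/(9818 + (-8918 + b(-101))) = (-36165 - 17728)/(9818 + (-8918 + 2*(-101))) = -53893/(9818 + (-8918 - 202)) = -53893/(9818 - 9120) = -53893/698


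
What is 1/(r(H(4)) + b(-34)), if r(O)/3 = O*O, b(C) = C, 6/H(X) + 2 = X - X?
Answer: -⅐ ≈ -0.14286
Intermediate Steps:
H(X) = -3 (H(X) = 6/(-2 + (X - X)) = 6/(-2 + 0) = 6/(-2) = 6*(-½) = -3)
r(O) = 3*O² (r(O) = 3*(O*O) = 3*O²)
1/(r(H(4)) + b(-34)) = 1/(3*(-3)² - 34) = 1/(3*9 - 34) = 1/(27 - 34) = 1/(-7) = -⅐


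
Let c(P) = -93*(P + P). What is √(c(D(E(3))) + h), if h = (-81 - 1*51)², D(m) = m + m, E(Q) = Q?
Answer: 6*√453 ≈ 127.70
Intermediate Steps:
D(m) = 2*m
c(P) = -186*P
h = 17424 (h = (-81 - 51)² = (-132)² = 17424)
√(c(D(E(3))) + h) = √(-372*3 + 17424) = √(-186*6 + 17424) = √(-1116 + 17424) = √16308 = 6*√453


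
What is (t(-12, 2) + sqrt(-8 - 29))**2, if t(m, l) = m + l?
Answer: (10 - I*sqrt(37))**2 ≈ 63.0 - 121.66*I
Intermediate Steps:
t(m, l) = l + m
(t(-12, 2) + sqrt(-8 - 29))**2 = ((2 - 12) + sqrt(-8 - 29))**2 = (-10 + sqrt(-37))**2 = (-10 + I*sqrt(37))**2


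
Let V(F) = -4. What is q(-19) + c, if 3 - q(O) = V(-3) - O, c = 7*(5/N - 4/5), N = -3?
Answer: -439/15 ≈ -29.267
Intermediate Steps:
c = -259/15 (c = 7*(5/(-3) - 4/5) = 7*(5*(-1/3) - 4*1/5) = 7*(-5/3 - 4/5) = 7*(-37/15) = -259/15 ≈ -17.267)
q(O) = 7 + O (q(O) = 3 - (-4 - O) = 3 + (4 + O) = 7 + O)
q(-19) + c = (7 - 19) - 259/15 = -12 - 259/15 = -439/15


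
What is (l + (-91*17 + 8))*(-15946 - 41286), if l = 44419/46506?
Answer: 2046854262040/23253 ≈ 8.8025e+7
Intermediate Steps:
l = 44419/46506 (l = 44419*(1/46506) = 44419/46506 ≈ 0.95512)
(l + (-91*17 + 8))*(-15946 - 41286) = (44419/46506 + (-91*17 + 8))*(-15946 - 41286) = (44419/46506 + (-1547 + 8))*(-57232) = (44419/46506 - 1539)*(-57232) = -71528315/46506*(-57232) = 2046854262040/23253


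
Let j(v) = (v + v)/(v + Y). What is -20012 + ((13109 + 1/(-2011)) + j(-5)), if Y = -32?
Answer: -513611448/74407 ≈ -6902.7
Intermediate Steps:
j(v) = 2*v/(-32 + v) (j(v) = (v + v)/(v - 32) = (2*v)/(-32 + v) = 2*v/(-32 + v))
-20012 + ((13109 + 1/(-2011)) + j(-5)) = -20012 + ((13109 + 1/(-2011)) + 2*(-5)/(-32 - 5)) = -20012 + ((13109 - 1/2011) + 2*(-5)/(-37)) = -20012 + (26362198/2011 + 2*(-5)*(-1/37)) = -20012 + (26362198/2011 + 10/37) = -20012 + 975421436/74407 = -513611448/74407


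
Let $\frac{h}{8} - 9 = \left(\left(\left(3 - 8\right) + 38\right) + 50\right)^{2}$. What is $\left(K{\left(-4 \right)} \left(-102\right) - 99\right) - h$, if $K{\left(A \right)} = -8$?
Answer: $-54467$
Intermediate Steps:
$h = 55184$ ($h = 72 + 8 \left(\left(\left(3 - 8\right) + 38\right) + 50\right)^{2} = 72 + 8 \left(\left(-5 + 38\right) + 50\right)^{2} = 72 + 8 \left(33 + 50\right)^{2} = 72 + 8 \cdot 83^{2} = 72 + 8 \cdot 6889 = 72 + 55112 = 55184$)
$\left(K{\left(-4 \right)} \left(-102\right) - 99\right) - h = \left(\left(-8\right) \left(-102\right) - 99\right) - 55184 = \left(816 - 99\right) - 55184 = 717 - 55184 = -54467$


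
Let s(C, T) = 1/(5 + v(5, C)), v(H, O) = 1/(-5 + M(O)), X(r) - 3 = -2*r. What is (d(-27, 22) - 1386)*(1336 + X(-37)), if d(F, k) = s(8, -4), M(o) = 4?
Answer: -7832259/4 ≈ -1.9581e+6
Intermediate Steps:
X(r) = 3 - 2*r
v(H, O) = -1 (v(H, O) = 1/(-5 + 4) = 1/(-1) = -1)
s(C, T) = 1/4 (s(C, T) = 1/(5 - 1) = 1/4)
d(F, k) = 1/4
(d(-27, 22) - 1386)*(1336 + X(-37)) = (1/4 - 1386)*(1336 + (3 - 2*(-37))) = -5543*(1336 + (3 + 74))/4 = -5543*(1336 + 77)/4 = -5543/4*1413 = -7832259/4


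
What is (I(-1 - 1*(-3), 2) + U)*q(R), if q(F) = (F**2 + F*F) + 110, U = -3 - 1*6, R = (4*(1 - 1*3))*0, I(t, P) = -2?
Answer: -1210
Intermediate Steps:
R = 0 (R = (4*(1 - 3))*0 = (4*(-2))*0 = -8*0 = 0)
U = -9 (U = -3 - 6 = -9)
q(F) = 110 + 2*F**2 (q(F) = (F**2 + F**2) + 110 = 2*F**2 + 110 = 110 + 2*F**2)
(I(-1 - 1*(-3), 2) + U)*q(R) = (-2 - 9)*(110 + 2*0**2) = -11*(110 + 2*0) = -11*(110 + 0) = -11*110 = -1210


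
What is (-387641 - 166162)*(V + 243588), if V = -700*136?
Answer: -82177719564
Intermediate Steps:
V = -95200
(-387641 - 166162)*(V + 243588) = (-387641 - 166162)*(-95200 + 243588) = -553803*148388 = -82177719564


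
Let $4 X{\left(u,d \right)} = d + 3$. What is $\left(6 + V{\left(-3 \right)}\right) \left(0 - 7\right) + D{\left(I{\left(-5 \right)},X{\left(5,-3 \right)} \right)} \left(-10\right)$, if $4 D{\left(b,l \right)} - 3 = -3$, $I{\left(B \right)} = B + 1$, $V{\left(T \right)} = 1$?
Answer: $-49$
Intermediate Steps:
$X{\left(u,d \right)} = \frac{3}{4} + \frac{d}{4}$ ($X{\left(u,d \right)} = \frac{d + 3}{4} = \frac{3 + d}{4} = \frac{3}{4} + \frac{d}{4}$)
$I{\left(B \right)} = 1 + B$
$D{\left(b,l \right)} = 0$ ($D{\left(b,l \right)} = \frac{3}{4} + \frac{1}{4} \left(-3\right) = \frac{3}{4} - \frac{3}{4} = 0$)
$\left(6 + V{\left(-3 \right)}\right) \left(0 - 7\right) + D{\left(I{\left(-5 \right)},X{\left(5,-3 \right)} \right)} \left(-10\right) = \left(6 + 1\right) \left(0 - 7\right) + 0 \left(-10\right) = 7 \left(-7\right) + 0 = -49 + 0 = -49$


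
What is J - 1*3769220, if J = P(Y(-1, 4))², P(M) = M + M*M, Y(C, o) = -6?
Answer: -3768320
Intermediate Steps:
P(M) = M + M²
J = 900 (J = (-6*(1 - 6))² = (-6*(-5))² = 30² = 900)
J - 1*3769220 = 900 - 1*3769220 = 900 - 3769220 = -3768320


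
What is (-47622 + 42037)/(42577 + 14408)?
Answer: -1117/11397 ≈ -0.098008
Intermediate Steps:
(-47622 + 42037)/(42577 + 14408) = -5585/56985 = -5585*1/56985 = -1117/11397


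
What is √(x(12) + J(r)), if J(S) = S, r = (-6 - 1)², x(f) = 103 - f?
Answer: 2*√35 ≈ 11.832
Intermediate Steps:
r = 49 (r = (-7)² = 49)
√(x(12) + J(r)) = √((103 - 1*12) + 49) = √((103 - 12) + 49) = √(91 + 49) = √140 = 2*√35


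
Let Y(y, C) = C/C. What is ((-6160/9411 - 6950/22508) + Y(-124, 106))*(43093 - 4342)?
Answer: 50163544093/35303798 ≈ 1420.9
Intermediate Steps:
Y(y, C) = 1
((-6160/9411 - 6950/22508) + Y(-124, 106))*(43093 - 4342) = ((-6160/9411 - 6950/22508) + 1)*(43093 - 4342) = ((-6160*1/9411 - 6950*1/22508) + 1)*38751 = ((-6160/9411 - 3475/11254) + 1)*38751 = (-102027865/105911394 + 1)*38751 = (3883529/105911394)*38751 = 50163544093/35303798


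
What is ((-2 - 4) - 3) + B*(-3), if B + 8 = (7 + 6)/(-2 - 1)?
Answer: 28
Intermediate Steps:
B = -37/3 (B = -8 + (7 + 6)/(-2 - 1) = -8 + 13/(-3) = -8 + 13*(-1/3) = -8 - 13/3 = -37/3 ≈ -12.333)
((-2 - 4) - 3) + B*(-3) = ((-2 - 4) - 3) - 37/3*(-3) = (-6 - 3) + 37 = -9 + 37 = 28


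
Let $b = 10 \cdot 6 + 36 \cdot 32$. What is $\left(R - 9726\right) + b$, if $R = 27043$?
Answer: $18529$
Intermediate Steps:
$b = 1212$ ($b = 60 + 1152 = 1212$)
$\left(R - 9726\right) + b = \left(27043 - 9726\right) + 1212 = 17317 + 1212 = 18529$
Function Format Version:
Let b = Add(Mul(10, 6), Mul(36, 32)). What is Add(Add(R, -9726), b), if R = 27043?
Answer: 18529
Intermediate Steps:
b = 1212 (b = Add(60, 1152) = 1212)
Add(Add(R, -9726), b) = Add(Add(27043, -9726), 1212) = Add(17317, 1212) = 18529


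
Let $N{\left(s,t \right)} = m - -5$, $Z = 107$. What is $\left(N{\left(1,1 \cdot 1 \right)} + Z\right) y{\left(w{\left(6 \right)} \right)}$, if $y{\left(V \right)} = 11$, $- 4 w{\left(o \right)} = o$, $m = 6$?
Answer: $1298$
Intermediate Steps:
$N{\left(s,t \right)} = 11$ ($N{\left(s,t \right)} = 6 - -5 = 6 + 5 = 11$)
$w{\left(o \right)} = - \frac{o}{4}$
$\left(N{\left(1,1 \cdot 1 \right)} + Z\right) y{\left(w{\left(6 \right)} \right)} = \left(11 + 107\right) 11 = 118 \cdot 11 = 1298$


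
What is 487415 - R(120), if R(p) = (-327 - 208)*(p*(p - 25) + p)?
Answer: 6650615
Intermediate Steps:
R(p) = -535*p - 535*p*(-25 + p) (R(p) = -535*(p*(-25 + p) + p) = -535*(p + p*(-25 + p)) = -535*p - 535*p*(-25 + p))
487415 - R(120) = 487415 - 535*120*(24 - 1*120) = 487415 - 535*120*(24 - 120) = 487415 - 535*120*(-96) = 487415 - 1*(-6163200) = 487415 + 6163200 = 6650615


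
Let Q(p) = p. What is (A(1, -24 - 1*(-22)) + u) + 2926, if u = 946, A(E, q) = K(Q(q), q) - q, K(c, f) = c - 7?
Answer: 3865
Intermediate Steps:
K(c, f) = -7 + c
A(E, q) = -7 (A(E, q) = (-7 + q) - q = -7)
(A(1, -24 - 1*(-22)) + u) + 2926 = (-7 + 946) + 2926 = 939 + 2926 = 3865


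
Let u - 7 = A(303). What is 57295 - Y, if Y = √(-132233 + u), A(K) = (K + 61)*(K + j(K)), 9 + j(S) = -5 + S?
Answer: 57295 - √83262 ≈ 57006.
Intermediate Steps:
j(S) = -14 + S (j(S) = -9 + (-5 + S) = -14 + S)
A(K) = (-14 + 2*K)*(61 + K) (A(K) = (K + 61)*(K + (-14 + K)) = (61 + K)*(-14 + 2*K) = (-14 + 2*K)*(61 + K))
u = 215495 (u = 7 + (-854 + 2*303² + 108*303) = 7 + (-854 + 2*91809 + 32724) = 7 + (-854 + 183618 + 32724) = 7 + 215488 = 215495)
Y = √83262 (Y = √(-132233 + 215495) = √83262 ≈ 288.55)
57295 - Y = 57295 - √83262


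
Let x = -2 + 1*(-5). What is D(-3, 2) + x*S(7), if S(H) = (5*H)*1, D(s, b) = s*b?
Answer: -251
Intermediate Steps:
D(s, b) = b*s
S(H) = 5*H
x = -7 (x = -2 - 5 = -7)
D(-3, 2) + x*S(7) = 2*(-3) - 35*7 = -6 - 7*35 = -6 - 245 = -251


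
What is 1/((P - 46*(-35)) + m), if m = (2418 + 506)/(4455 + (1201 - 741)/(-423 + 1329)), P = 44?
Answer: 2018345/3339667202 ≈ 0.00060435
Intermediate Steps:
m = 1324572/2018345 (m = 2924/(4455 + 460/906) = 2924/(4455 + 460*(1/906)) = 2924/(4455 + 230/453) = 2924/(2018345/453) = 2924*(453/2018345) = 1324572/2018345 ≈ 0.65627)
1/((P - 46*(-35)) + m) = 1/((44 - 46*(-35)) + 1324572/2018345) = 1/((44 + 1610) + 1324572/2018345) = 1/(1654 + 1324572/2018345) = 1/(3339667202/2018345) = 2018345/3339667202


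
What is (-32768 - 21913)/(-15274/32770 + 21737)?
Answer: -895948185/356153108 ≈ -2.5156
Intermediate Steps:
(-32768 - 21913)/(-15274/32770 + 21737) = -54681/(-15274*1/32770 + 21737) = -54681/(-7637/16385 + 21737) = -54681/356153108/16385 = -54681*16385/356153108 = -895948185/356153108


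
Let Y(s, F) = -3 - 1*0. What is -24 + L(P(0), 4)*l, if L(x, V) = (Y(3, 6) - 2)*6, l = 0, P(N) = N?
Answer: -24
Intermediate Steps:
Y(s, F) = -3 (Y(s, F) = -3 + 0 = -3)
L(x, V) = -30 (L(x, V) = (-3 - 2)*6 = -5*6 = -30)
-24 + L(P(0), 4)*l = -24 - 30*0 = -24 + 0 = -24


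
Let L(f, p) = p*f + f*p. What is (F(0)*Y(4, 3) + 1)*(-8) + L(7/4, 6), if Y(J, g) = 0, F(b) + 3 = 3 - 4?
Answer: 13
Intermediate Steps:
L(f, p) = 2*f*p (L(f, p) = f*p + f*p = 2*f*p)
F(b) = -4 (F(b) = -3 + (3 - 4) = -3 - 1 = -4)
(F(0)*Y(4, 3) + 1)*(-8) + L(7/4, 6) = (-4*0 + 1)*(-8) + 2*(7/4)*6 = (0 + 1)*(-8) + 2*(7*(¼))*6 = 1*(-8) + 2*(7/4)*6 = -8 + 21 = 13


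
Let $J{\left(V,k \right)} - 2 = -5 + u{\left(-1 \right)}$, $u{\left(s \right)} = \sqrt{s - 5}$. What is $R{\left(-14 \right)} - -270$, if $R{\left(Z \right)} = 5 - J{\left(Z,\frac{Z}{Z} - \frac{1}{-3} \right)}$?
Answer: $278 - i \sqrt{6} \approx 278.0 - 2.4495 i$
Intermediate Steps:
$u{\left(s \right)} = \sqrt{-5 + s}$
$J{\left(V,k \right)} = -3 + i \sqrt{6}$ ($J{\left(V,k \right)} = 2 - \left(5 - \sqrt{-5 - 1}\right) = 2 - \left(5 - \sqrt{-6}\right) = 2 - \left(5 - i \sqrt{6}\right) = -3 + i \sqrt{6}$)
$R{\left(Z \right)} = 8 - i \sqrt{6}$ ($R{\left(Z \right)} = 5 - \left(-3 + i \sqrt{6}\right) = 5 + \left(3 - i \sqrt{6}\right) = 8 - i \sqrt{6}$)
$R{\left(-14 \right)} - -270 = \left(8 - i \sqrt{6}\right) - -270 = \left(8 - i \sqrt{6}\right) + 270 = 278 - i \sqrt{6}$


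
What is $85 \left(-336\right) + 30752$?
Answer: $2192$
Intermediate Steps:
$85 \left(-336\right) + 30752 = -28560 + 30752 = 2192$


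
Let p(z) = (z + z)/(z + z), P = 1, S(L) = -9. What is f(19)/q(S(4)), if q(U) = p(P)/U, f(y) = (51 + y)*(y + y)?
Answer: -23940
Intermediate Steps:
f(y) = 2*y*(51 + y) (f(y) = (51 + y)*(2*y) = 2*y*(51 + y))
p(z) = 1 (p(z) = (2*z)/((2*z)) = (2*z)*(1/(2*z)) = 1)
q(U) = 1/U
f(19)/q(S(4)) = (2*19*(51 + 19))/(1/(-9)) = (2*19*70)/(-⅑) = 2660*(-9) = -23940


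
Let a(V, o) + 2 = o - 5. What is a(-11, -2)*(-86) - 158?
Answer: 616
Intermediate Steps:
a(V, o) = -7 + o (a(V, o) = -2 + (o - 5) = -2 + (-5 + o) = -7 + o)
a(-11, -2)*(-86) - 158 = (-7 - 2)*(-86) - 158 = -9*(-86) - 158 = 774 - 158 = 616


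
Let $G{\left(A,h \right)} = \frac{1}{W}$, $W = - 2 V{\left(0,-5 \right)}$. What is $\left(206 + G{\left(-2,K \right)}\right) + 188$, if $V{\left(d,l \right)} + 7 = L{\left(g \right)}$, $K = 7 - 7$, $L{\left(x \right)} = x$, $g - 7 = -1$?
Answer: $\frac{789}{2} \approx 394.5$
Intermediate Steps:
$g = 6$ ($g = 7 - 1 = 6$)
$K = 0$
$V{\left(d,l \right)} = -1$ ($V{\left(d,l \right)} = -7 + 6 = -1$)
$W = 2$ ($W = \left(-2\right) \left(-1\right) = 2$)
$G{\left(A,h \right)} = \frac{1}{2}$
$\left(206 + G{\left(-2,K \right)}\right) + 188 = \left(206 + \frac{1}{2}\right) + 188 = \frac{413}{2} + 188 = \frac{789}{2}$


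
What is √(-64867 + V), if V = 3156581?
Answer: √3091714 ≈ 1758.3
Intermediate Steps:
√(-64867 + V) = √(-64867 + 3156581) = √3091714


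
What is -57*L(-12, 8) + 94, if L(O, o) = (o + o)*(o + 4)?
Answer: -10850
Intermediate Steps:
L(O, o) = 2*o*(4 + o) (L(O, o) = (2*o)*(4 + o) = 2*o*(4 + o))
-57*L(-12, 8) + 94 = -114*8*(4 + 8) + 94 = -114*8*12 + 94 = -57*192 + 94 = -10944 + 94 = -10850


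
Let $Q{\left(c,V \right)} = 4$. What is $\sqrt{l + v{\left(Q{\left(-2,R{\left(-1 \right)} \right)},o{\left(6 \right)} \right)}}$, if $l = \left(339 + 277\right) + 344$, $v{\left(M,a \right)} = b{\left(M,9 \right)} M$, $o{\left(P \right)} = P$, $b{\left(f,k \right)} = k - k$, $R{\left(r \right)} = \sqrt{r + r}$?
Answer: $8 \sqrt{15} \approx 30.984$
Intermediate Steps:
$R{\left(r \right)} = \sqrt{2} \sqrt{r}$ ($R{\left(r \right)} = \sqrt{2 r} = \sqrt{2} \sqrt{r}$)
$b{\left(f,k \right)} = 0$
$v{\left(M,a \right)} = 0$ ($v{\left(M,a \right)} = 0 M = 0$)
$l = 960$ ($l = 616 + 344 = 960$)
$\sqrt{l + v{\left(Q{\left(-2,R{\left(-1 \right)} \right)},o{\left(6 \right)} \right)}} = \sqrt{960 + 0} = \sqrt{960} = 8 \sqrt{15}$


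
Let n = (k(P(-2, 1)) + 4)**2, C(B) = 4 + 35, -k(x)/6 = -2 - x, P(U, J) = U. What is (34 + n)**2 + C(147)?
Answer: 2539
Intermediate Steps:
k(x) = 12 + 6*x (k(x) = -6*(-2 - x) = 12 + 6*x)
C(B) = 39
n = 16 (n = ((12 + 6*(-2)) + 4)**2 = ((12 - 12) + 4)**2 = (0 + 4)**2 = 4**2 = 16)
(34 + n)**2 + C(147) = (34 + 16)**2 + 39 = 50**2 + 39 = 2500 + 39 = 2539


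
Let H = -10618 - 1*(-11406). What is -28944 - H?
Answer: -29732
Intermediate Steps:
H = 788 (H = -10618 + 11406 = 788)
-28944 - H = -28944 - 1*788 = -28944 - 788 = -29732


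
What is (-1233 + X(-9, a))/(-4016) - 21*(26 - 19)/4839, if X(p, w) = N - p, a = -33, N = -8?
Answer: 111902/404863 ≈ 0.27639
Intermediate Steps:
X(p, w) = -8 - p
(-1233 + X(-9, a))/(-4016) - 21*(26 - 19)/4839 = (-1233 + (-8 - 1*(-9)))/(-4016) - 21*(26 - 19)/4839 = (-1233 + (-8 + 9))*(-1/4016) - 21*7*(1/4839) = (-1233 + 1)*(-1/4016) - 147*1/4839 = -1232*(-1/4016) - 49/1613 = 77/251 - 49/1613 = 111902/404863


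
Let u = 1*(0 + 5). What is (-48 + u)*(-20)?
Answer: 860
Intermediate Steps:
u = 5 (u = 1*5 = 5)
(-48 + u)*(-20) = (-48 + 5)*(-20) = -43*(-20) = 860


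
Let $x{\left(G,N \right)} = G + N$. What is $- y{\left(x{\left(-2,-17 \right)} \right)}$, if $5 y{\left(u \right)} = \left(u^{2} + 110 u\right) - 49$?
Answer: $\frac{1778}{5} \approx 355.6$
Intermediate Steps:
$y{\left(u \right)} = - \frac{49}{5} + 22 u + \frac{u^{2}}{5}$ ($y{\left(u \right)} = \frac{\left(u^{2} + 110 u\right) - 49}{5} = \frac{-49 + u^{2} + 110 u}{5} = - \frac{49}{5} + 22 u + \frac{u^{2}}{5}$)
$- y{\left(x{\left(-2,-17 \right)} \right)} = - (- \frac{49}{5} + 22 \left(-2 - 17\right) + \frac{\left(-2 - 17\right)^{2}}{5}) = - (- \frac{49}{5} + 22 \left(-19\right) + \frac{\left(-19\right)^{2}}{5}) = - (- \frac{49}{5} - 418 + \frac{1}{5} \cdot 361) = - (- \frac{49}{5} - 418 + \frac{361}{5}) = \left(-1\right) \left(- \frac{1778}{5}\right) = \frac{1778}{5}$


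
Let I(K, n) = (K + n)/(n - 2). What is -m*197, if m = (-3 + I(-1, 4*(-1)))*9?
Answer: 7683/2 ≈ 3841.5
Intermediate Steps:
I(K, n) = (K + n)/(-2 + n)
m = -39/2 (m = (-3 + (-1 + 4*(-1))/(-2 + 4*(-1)))*9 = (-3 + (-1 - 4)/(-2 - 4))*9 = (-3 - 5/(-6))*9 = (-3 - ⅙*(-5))*9 = (-3 + ⅚)*9 = -13/6*9 = -39/2 ≈ -19.500)
-m*197 = -(-39)*197/2 = -1*(-7683/2) = 7683/2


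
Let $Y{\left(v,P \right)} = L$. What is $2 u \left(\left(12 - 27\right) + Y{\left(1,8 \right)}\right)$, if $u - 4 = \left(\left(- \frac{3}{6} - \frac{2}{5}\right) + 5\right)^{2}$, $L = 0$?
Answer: $- \frac{6243}{10} \approx -624.3$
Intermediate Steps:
$Y{\left(v,P \right)} = 0$
$u = \frac{2081}{100}$ ($u = 4 + \left(\left(- \frac{3}{6} - \frac{2}{5}\right) + 5\right)^{2} = 4 + \left(\left(\left(-3\right) \frac{1}{6} - \frac{2}{5}\right) + 5\right)^{2} = 4 + \left(\left(- \frac{1}{2} - \frac{2}{5}\right) + 5\right)^{2} = 4 + \left(- \frac{9}{10} + 5\right)^{2} = 4 + \left(\frac{41}{10}\right)^{2} = 4 + \frac{1681}{100} = \frac{2081}{100} \approx 20.81$)
$2 u \left(\left(12 - 27\right) + Y{\left(1,8 \right)}\right) = 2 \cdot \frac{2081}{100} \left(\left(12 - 27\right) + 0\right) = \frac{2081 \left(\left(12 - 27\right) + 0\right)}{50} = \frac{2081 \left(-15 + 0\right)}{50} = \frac{2081}{50} \left(-15\right) = - \frac{6243}{10}$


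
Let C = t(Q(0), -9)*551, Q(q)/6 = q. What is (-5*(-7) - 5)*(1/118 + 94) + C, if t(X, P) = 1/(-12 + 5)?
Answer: 1132256/413 ≈ 2741.5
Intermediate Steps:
Q(q) = 6*q
t(X, P) = -⅐ (t(X, P) = 1/(-7) = -⅐)
C = -551/7 (C = -⅐*551 = -551/7 ≈ -78.714)
(-5*(-7) - 5)*(1/118 + 94) + C = (-5*(-7) - 5)*(1/118 + 94) - 551/7 = (35 - 5)*(1/118 + 94) - 551/7 = 30*(11093/118) - 551/7 = 166395/59 - 551/7 = 1132256/413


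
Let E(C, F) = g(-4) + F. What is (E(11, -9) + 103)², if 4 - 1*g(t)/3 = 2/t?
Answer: 46225/4 ≈ 11556.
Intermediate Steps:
g(t) = 12 - 6/t
E(C, F) = 27/2 + F (E(C, F) = (12 - 6/(-4)) + F = (12 - 6*(-¼)) + F = (12 + 3/2) + F = 27/2 + F)
(E(11, -9) + 103)² = ((27/2 - 9) + 103)² = (9/2 + 103)² = (215/2)² = 46225/4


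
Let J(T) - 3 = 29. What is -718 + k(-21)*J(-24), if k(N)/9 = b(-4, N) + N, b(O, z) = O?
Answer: -7918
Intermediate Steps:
J(T) = 32 (J(T) = 3 + 29 = 32)
k(N) = -36 + 9*N (k(N) = 9*(-4 + N) = -36 + 9*N)
-718 + k(-21)*J(-24) = -718 + (-36 + 9*(-21))*32 = -718 + (-36 - 189)*32 = -718 - 225*32 = -718 - 7200 = -7918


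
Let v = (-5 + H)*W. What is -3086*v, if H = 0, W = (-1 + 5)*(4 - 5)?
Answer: -61720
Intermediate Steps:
W = -4 (W = 4*(-1) = -4)
v = 20 (v = (-5 + 0)*(-4) = -5*(-4) = 20)
-3086*v = -3086*20 = -61720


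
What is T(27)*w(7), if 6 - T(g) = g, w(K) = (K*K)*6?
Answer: -6174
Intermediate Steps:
w(K) = 6*K² (w(K) = K²*6 = 6*K²)
T(g) = 6 - g
T(27)*w(7) = (6 - 1*27)*(6*7²) = (6 - 27)*(6*49) = -21*294 = -6174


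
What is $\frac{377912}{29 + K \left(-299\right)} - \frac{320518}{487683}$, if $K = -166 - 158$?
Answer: $\frac{153241461106}{47258921115} \approx 3.2426$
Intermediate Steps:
$K = -324$
$\frac{377912}{29 + K \left(-299\right)} - \frac{320518}{487683} = \frac{377912}{29 - -96876} - \frac{320518}{487683} = \frac{377912}{29 + 96876} - \frac{320518}{487683} = \frac{377912}{96905} - \frac{320518}{487683} = \frac{153241461106}{47258921115}$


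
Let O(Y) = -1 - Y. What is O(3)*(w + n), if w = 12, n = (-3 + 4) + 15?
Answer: -112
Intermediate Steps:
n = 16 (n = 1 + 15 = 16)
O(3)*(w + n) = (-1 - 1*3)*(12 + 16) = (-1 - 3)*28 = -4*28 = -112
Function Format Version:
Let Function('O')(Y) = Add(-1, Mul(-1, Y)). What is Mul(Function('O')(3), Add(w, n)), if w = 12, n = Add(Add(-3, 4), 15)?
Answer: -112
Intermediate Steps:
n = 16 (n = Add(1, 15) = 16)
Mul(Function('O')(3), Add(w, n)) = Mul(Add(-1, Mul(-1, 3)), Add(12, 16)) = Mul(Add(-1, -3), 28) = Mul(-4, 28) = -112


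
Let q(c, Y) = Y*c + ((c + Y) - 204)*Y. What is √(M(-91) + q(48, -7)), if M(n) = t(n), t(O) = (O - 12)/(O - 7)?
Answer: 3*√17554/14 ≈ 28.391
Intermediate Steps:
t(O) = (-12 + O)/(-7 + O)
M(n) = (-12 + n)/(-7 + n)
q(c, Y) = Y*c + Y*(-204 + Y + c) (q(c, Y) = Y*c + ((Y + c) - 204)*Y = Y*c + (-204 + Y + c)*Y = Y*c + Y*(-204 + Y + c))
√(M(-91) + q(48, -7)) = √((-12 - 91)/(-7 - 91) - 7*(-204 - 7 + 2*48)) = √(-103/(-98) - 7*(-204 - 7 + 96)) = √(-1/98*(-103) - 7*(-115)) = √(103/98 + 805) = √(78993/98) = 3*√17554/14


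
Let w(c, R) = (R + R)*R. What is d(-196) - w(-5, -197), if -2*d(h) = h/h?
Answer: -155237/2 ≈ -77619.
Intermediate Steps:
d(h) = -½ (d(h) = -h/(2*h) = -½*1 = -½)
w(c, R) = 2*R² (w(c, R) = (2*R)*R = 2*R²)
d(-196) - w(-5, -197) = -½ - 2*(-197)² = -½ - 2*38809 = -½ - 1*77618 = -½ - 77618 = -155237/2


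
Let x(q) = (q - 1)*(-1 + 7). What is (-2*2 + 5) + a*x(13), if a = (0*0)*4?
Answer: 1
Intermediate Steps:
x(q) = -6 + 6*q (x(q) = (-1 + q)*6 = -6 + 6*q)
a = 0 (a = 0*4 = 0)
(-2*2 + 5) + a*x(13) = (-2*2 + 5) + 0*(-6 + 6*13) = (-4 + 5) + 0*(-6 + 78) = 1 + 0*72 = 1 + 0 = 1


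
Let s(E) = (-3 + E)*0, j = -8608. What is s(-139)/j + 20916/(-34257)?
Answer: -6972/11419 ≈ -0.61056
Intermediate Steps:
s(E) = 0
s(-139)/j + 20916/(-34257) = 0/(-8608) + 20916/(-34257) = 0*(-1/8608) + 20916*(-1/34257) = 0 - 6972/11419 = -6972/11419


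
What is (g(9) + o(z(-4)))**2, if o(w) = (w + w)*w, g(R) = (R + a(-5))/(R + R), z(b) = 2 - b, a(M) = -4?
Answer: 1692601/324 ≈ 5224.1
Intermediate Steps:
g(R) = (-4 + R)/(2*R) (g(R) = (R - 4)/(R + R) = (-4 + R)/((2*R)) = (-4 + R)*(1/(2*R)) = (-4 + R)/(2*R))
o(w) = 2*w**2 (o(w) = (2*w)*w = 2*w**2)
(g(9) + o(z(-4)))**2 = ((1/2)*(-4 + 9)/9 + 2*(2 - 1*(-4))**2)**2 = ((1/2)*(1/9)*5 + 2*(2 + 4)**2)**2 = (5/18 + 2*6**2)**2 = (5/18 + 2*36)**2 = (5/18 + 72)**2 = (1301/18)**2 = 1692601/324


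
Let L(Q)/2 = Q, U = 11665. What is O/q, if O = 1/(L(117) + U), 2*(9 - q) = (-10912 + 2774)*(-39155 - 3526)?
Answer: -1/2066487193020 ≈ -4.8391e-13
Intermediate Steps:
L(Q) = 2*Q
q = -173668980 (q = 9 - (-10912 + 2774)*(-39155 - 3526)/2 = 9 - (-4069)*(-42681) = 9 - 1/2*347337978 = 9 - 173668989 = -173668980)
O = 1/11899 (O = 1/(2*117 + 11665) = 1/(234 + 11665) = 1/11899 ≈ 8.4041e-5)
O/q = (1/11899)/(-173668980) = (1/11899)*(-1/173668980) = -1/2066487193020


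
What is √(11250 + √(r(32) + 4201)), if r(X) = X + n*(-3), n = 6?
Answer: √(11250 + √4215) ≈ 106.37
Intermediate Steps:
r(X) = -18 + X (r(X) = X + 6*(-3) = X - 18 = -18 + X)
√(11250 + √(r(32) + 4201)) = √(11250 + √((-18 + 32) + 4201)) = √(11250 + √(14 + 4201)) = √(11250 + √4215)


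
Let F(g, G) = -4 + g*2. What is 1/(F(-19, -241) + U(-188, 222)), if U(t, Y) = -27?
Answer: -1/69 ≈ -0.014493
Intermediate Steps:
F(g, G) = -4 + 2*g
1/(F(-19, -241) + U(-188, 222)) = 1/((-4 + 2*(-19)) - 27) = 1/((-4 - 38) - 27) = 1/(-42 - 27) = 1/(-69) = -1/69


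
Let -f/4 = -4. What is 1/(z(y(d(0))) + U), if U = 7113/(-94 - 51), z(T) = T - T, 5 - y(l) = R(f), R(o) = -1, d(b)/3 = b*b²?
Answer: -145/7113 ≈ -0.020385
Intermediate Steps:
f = 16 (f = -4*(-4) = 16)
d(b) = 3*b³ (d(b) = 3*(b*b²) = 3*b³)
y(l) = 6 (y(l) = 5 - 1*(-1) = 5 + 1 = 6)
z(T) = 0
U = -7113/145 (U = 7113/(-145) = -1/145*7113 = -7113/145 ≈ -49.055)
1/(z(y(d(0))) + U) = 1/(0 - 7113/145) = 1/(-7113/145) = -145/7113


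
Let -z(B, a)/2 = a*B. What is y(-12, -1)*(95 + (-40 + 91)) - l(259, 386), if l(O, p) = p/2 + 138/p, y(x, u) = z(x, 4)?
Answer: 2667770/193 ≈ 13823.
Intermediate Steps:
z(B, a) = -2*B*a (z(B, a) = -2*a*B = -2*B*a)
y(x, u) = -8*x (y(x, u) = -2*x*4 = -8*x)
l(O, p) = p/2 + 138/p (l(O, p) = p*(½) + 138/p = p/2 + 138/p)
y(-12, -1)*(95 + (-40 + 91)) - l(259, 386) = (-8*(-12))*(95 + (-40 + 91)) - ((½)*386 + 138/386) = 96*(95 + 51) - (193 + 138*(1/386)) = 96*146 - (193 + 69/193) = 14016 - 1*37318/193 = 14016 - 37318/193 = 2667770/193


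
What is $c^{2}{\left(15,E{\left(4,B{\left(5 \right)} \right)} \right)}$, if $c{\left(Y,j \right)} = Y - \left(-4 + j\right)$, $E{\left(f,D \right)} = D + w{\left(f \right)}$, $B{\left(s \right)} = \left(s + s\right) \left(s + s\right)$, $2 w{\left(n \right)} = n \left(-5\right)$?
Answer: $5041$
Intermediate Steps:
$w{\left(n \right)} = - \frac{5 n}{2}$ ($w{\left(n \right)} = \frac{n \left(-5\right)}{2} = \frac{\left(-5\right) n}{2} = - \frac{5 n}{2}$)
$B{\left(s \right)} = 4 s^{2}$ ($B{\left(s \right)} = 2 s 2 s = 4 s^{2}$)
$E{\left(f,D \right)} = D - \frac{5 f}{2}$
$c{\left(Y,j \right)} = 4 + Y - j$
$c^{2}{\left(15,E{\left(4,B{\left(5 \right)} \right)} \right)} = \left(4 + 15 - \left(4 \cdot 5^{2} - 10\right)\right)^{2} = \left(4 + 15 - \left(4 \cdot 25 - 10\right)\right)^{2} = \left(4 + 15 - \left(100 - 10\right)\right)^{2} = \left(4 + 15 - 90\right)^{2} = \left(-71\right)^{2} = 5041$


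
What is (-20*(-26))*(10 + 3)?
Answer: 6760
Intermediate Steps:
(-20*(-26))*(10 + 3) = 520*13 = 6760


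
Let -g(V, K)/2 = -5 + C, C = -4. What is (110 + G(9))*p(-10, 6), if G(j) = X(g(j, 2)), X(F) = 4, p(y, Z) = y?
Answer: -1140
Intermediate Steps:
g(V, K) = 18 (g(V, K) = -2*(-5 - 4) = -2*(-9) = 18)
G(j) = 4
(110 + G(9))*p(-10, 6) = (110 + 4)*(-10) = 114*(-10) = -1140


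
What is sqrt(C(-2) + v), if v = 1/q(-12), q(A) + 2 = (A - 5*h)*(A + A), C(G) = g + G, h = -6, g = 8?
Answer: sqrt(1129702)/434 ≈ 2.4490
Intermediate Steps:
C(G) = 8 + G
q(A) = -2 + 2*A*(30 + A) (q(A) = -2 + (A - 5*(-6))*(A + A) = -2 + (A + 30)*(2*A) = -2 + (30 + A)*(2*A) = -2 + 2*A*(30 + A))
v = -1/434 (v = 1/(-2 + 2*(-12)**2 + 60*(-12)) = 1/(-2 + 2*144 - 720) = 1/(-2 + 288 - 720) = 1/(-434) = -1/434 ≈ -0.0023041)
sqrt(C(-2) + v) = sqrt((8 - 2) - 1/434) = sqrt(6 - 1/434) = sqrt(2603/434) = sqrt(1129702)/434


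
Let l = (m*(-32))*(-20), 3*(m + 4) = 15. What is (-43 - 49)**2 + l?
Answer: 9104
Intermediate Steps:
m = 1 (m = -4 + (1/3)*15 = -4 + 5 = 1)
l = 640 (l = (1*(-32))*(-20) = -32*(-20) = 640)
(-43 - 49)**2 + l = (-43 - 49)**2 + 640 = (-92)**2 + 640 = 8464 + 640 = 9104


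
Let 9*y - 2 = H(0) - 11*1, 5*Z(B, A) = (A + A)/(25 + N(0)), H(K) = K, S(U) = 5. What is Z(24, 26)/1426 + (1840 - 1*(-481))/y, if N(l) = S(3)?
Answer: -124115462/53475 ≈ -2321.0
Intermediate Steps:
N(l) = 5
Z(B, A) = A/75 (Z(B, A) = ((A + A)/(25 + 5))/5 = ((2*A)/30)/5 = ((2*A)*(1/30))/5 = (A/15)/5 = A/75)
y = -1 (y = 2/9 + (0 - 11*1)/9 = 2/9 + (0 - 11)/9 = 2/9 + (1/9)*(-11) = 2/9 - 11/9 = -1)
Z(24, 26)/1426 + (1840 - 1*(-481))/y = ((1/75)*26)/1426 + (1840 - 1*(-481))/(-1) = (26/75)*(1/1426) + (1840 + 481)*(-1) = 13/53475 + 2321*(-1) = 13/53475 - 2321 = -124115462/53475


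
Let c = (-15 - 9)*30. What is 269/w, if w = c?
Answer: -269/720 ≈ -0.37361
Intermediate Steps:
c = -720 (c = -24*30 = -720)
w = -720
269/w = 269/(-720) = 269*(-1/720) = -269/720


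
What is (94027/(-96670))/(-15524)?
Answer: 94027/1500705080 ≈ 6.2655e-5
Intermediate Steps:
(94027/(-96670))/(-15524) = (94027*(-1/96670))*(-1/15524) = -94027/96670*(-1/15524) = 94027/1500705080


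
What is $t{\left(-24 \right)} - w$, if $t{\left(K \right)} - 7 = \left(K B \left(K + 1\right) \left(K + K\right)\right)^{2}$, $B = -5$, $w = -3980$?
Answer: $17550954387$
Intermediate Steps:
$t{\left(K \right)} = 7 + 100 K^{4} \left(1 + K\right)^{2}$ ($t{\left(K \right)} = 7 + \left(K \left(-5\right) \left(K + 1\right) \left(K + K\right)\right)^{2} = 7 + \left(- 5 K \left(1 + K\right) 2 K\right)^{2} = 7 + \left(- 5 K 2 K \left(1 + K\right)\right)^{2} = 7 + \left(- 10 K^{2} \left(1 + K\right)\right)^{2} = 7 + 100 K^{4} \left(1 + K\right)^{2}$)
$t{\left(-24 \right)} - w = \left(7 + 100 \left(-24\right)^{4} \left(1 - 24\right)^{2}\right) - -3980 = \left(7 + 100 \cdot 331776 \left(-23\right)^{2}\right) + 3980 = \left(7 + 100 \cdot 331776 \cdot 529\right) + 3980 = \left(7 + 17550950400\right) + 3980 = 17550950407 + 3980 = 17550954387$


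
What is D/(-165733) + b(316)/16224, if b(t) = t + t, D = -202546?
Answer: 423856195/336106524 ≈ 1.2611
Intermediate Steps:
b(t) = 2*t
D/(-165733) + b(316)/16224 = -202546/(-165733) + (2*316)/16224 = -202546*(-1/165733) + 632*(1/16224) = 202546/165733 + 79/2028 = 423856195/336106524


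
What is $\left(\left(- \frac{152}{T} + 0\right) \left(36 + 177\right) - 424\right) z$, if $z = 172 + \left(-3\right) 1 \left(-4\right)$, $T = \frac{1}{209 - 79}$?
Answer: $-774511936$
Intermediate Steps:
$T = \frac{1}{130} \approx 0.0076923$
$z = 184$ ($z = 172 - -12 = 172 + 12 = 184$)
$\left(\left(- \frac{152}{T} + 0\right) \left(36 + 177\right) - 424\right) z = \left(\left(- 152 \frac{1}{\frac{1}{130}} + 0\right) \left(36 + 177\right) - 424\right) 184 = \left(\left(\left(-152\right) 130 + 0\right) 213 - 424\right) 184 = \left(\left(-19760 + 0\right) 213 - 424\right) 184 = \left(\left(-19760\right) 213 - 424\right) 184 = \left(-4208880 - 424\right) 184 = \left(-4209304\right) 184 = -774511936$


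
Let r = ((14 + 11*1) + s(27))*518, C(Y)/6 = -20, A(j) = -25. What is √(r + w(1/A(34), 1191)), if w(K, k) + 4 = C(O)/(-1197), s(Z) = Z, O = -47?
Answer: 2*√1071904323/399 ≈ 164.11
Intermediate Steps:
C(Y) = -120 (C(Y) = 6*(-20) = -120)
r = 26936 (r = ((14 + 11*1) + 27)*518 = ((14 + 11) + 27)*518 = (25 + 27)*518 = 52*518 = 26936)
w(K, k) = -1556/399 (w(K, k) = -4 - 120/(-1197) = -4 - 120*(-1/1197) = -4 + 40/399 = -1556/399)
√(r + w(1/A(34), 1191)) = √(26936 - 1556/399) = √(10745908/399) = 2*√1071904323/399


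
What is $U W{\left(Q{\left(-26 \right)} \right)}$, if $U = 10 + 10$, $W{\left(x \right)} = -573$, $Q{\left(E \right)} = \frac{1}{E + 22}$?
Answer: $-11460$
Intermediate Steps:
$Q{\left(E \right)} = \frac{1}{22 + E}$
$U = 20$
$U W{\left(Q{\left(-26 \right)} \right)} = 20 \left(-573\right) = -11460$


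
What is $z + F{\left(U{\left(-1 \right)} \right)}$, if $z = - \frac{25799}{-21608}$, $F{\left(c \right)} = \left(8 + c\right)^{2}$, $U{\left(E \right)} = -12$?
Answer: $\frac{371527}{21608} \approx 17.194$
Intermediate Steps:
$z = \frac{25799}{21608}$ ($z = \left(-25799\right) \left(- \frac{1}{21608}\right) = \frac{25799}{21608} \approx 1.194$)
$z + F{\left(U{\left(-1 \right)} \right)} = \frac{25799}{21608} + \left(8 - 12\right)^{2} = \frac{25799}{21608} + \left(-4\right)^{2} = \frac{25799}{21608} + 16 = \frac{371527}{21608}$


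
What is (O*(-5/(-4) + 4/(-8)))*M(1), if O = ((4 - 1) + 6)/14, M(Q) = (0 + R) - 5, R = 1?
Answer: -27/14 ≈ -1.9286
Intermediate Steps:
M(Q) = -4 (M(Q) = (0 + 1) - 5 = 1 - 5 = -4)
O = 9/14 (O = (3 + 6)*(1/14) = 9*(1/14) = 9/14 ≈ 0.64286)
(O*(-5/(-4) + 4/(-8)))*M(1) = (9*(-5/(-4) + 4/(-8))/14)*(-4) = (9*(-5*(-1/4) + 4*(-1/8))/14)*(-4) = (9*(5/4 - 1/2)/14)*(-4) = ((9/14)*(3/4))*(-4) = (27/56)*(-4) = -27/14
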